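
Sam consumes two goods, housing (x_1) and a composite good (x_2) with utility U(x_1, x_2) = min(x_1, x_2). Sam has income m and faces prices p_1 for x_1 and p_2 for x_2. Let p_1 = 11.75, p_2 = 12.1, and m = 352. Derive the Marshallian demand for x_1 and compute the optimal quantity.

x_1* = 14.7589

Leontief preferences: the optimum is at the kink where x_1/1 = x_2/1, i.e. x_2 = x_1.
Budget: p_1·x_1 + p_2·x_1 = m, so (p_1 + p_2)·x_1 = m.
Demand: x_1*(p_1,p_2,m) = m/(p_1 + p_2), x_2* = m/(p_1 + p_2).
Here 11.75 + 12.1 = 23.85, giving x_1* = 14.7589.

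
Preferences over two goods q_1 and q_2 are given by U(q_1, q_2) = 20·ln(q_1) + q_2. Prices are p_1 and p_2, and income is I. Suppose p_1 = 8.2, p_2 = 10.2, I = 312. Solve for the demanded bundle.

Set MRS = p_1/p_2: (20/q_1)/1 = p_1/p_2.
So q_1*(p_1,p_2) = 20·p_2/p_1, independent of income; and q_2* = (I − 20·p_2)/p_2.
At the given prices: q_1* = 20·10.2/8.2 = 24.878, and q_2* = 10.5882.

q_1* = 24.878, q_2* = 10.5882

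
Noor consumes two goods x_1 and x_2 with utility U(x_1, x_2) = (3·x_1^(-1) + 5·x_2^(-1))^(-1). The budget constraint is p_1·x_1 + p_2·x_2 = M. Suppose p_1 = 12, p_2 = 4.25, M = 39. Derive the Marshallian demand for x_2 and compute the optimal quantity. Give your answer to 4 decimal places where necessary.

x_2* = 3.987

Substitute x_2 = (x_2/x_1)·x_1 into the budget: x_1* = M/(p_1 + p_2·(x_2/x_1)).
Numerically x_2/x_1 = 2.169305, so x_1* = 39/(12 + 4.25·2.169305) = 1.8379 and x_2* = 2.169305·1.8379 = 3.987.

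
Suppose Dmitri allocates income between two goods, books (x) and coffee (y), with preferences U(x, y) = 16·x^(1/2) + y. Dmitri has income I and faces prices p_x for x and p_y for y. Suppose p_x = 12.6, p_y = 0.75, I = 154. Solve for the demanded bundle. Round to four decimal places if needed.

MU_x = 8/√x, MU_y = 1. Tangency: 8/√x = p_x/p_y.
Solve: √x = 8·p_y/p_x, so x*(p_x,p_y) = (8·p_y/p_x)², and y* = (I − p_x·x*)/p_y.
Plugging in: x* = (8·0.75/12.6)² = 0.2268, y* = 201.5238.

x* = 0.2268, y* = 201.5238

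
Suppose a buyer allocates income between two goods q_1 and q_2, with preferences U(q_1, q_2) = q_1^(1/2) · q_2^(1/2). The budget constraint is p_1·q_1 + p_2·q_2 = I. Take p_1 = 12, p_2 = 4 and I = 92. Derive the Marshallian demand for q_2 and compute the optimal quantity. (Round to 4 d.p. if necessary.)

q_2* = 11.5

The MRS is q_2/q_1. Set MRS = p_1/p_2.
So 0.5·p_2·q_2 = 0.5·p_1·q_1; combined with the budget, a share 0.5 of income goes to q_1.
Demand: q_1*(p_1,p_2,I) = 0.5·I/p_1 and q_2* = 0.5·I/p_2.
At p_1=12, p_2=4, I=92: q_2* = 0.5·92/4 = 11.5.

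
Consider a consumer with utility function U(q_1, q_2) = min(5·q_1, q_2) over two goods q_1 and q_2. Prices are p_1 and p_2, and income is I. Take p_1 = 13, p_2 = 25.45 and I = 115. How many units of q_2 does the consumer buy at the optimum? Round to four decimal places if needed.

Demand: q_1*(p_1,p_2,I) = I/(p_1 + 5·p_2), q_2* = 5·I/(p_1 + 5·p_2).
Here 13 + 5·25.45 = 140.25, giving q_2* = 4.0998.

q_2* = 4.0998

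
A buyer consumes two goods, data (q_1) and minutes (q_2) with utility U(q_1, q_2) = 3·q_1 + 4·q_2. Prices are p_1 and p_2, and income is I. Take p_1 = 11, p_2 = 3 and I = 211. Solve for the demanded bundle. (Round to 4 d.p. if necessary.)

q_1* = 0, q_2* = 70.3333

Linear utility — the consumer picks whichever good has higher MU/price: 3/11 = 0.2727 vs 4/3 = 1.3333.
q_2 gives more utility per dollar, so spend all income on q_2: q_2* = I/p_2, q_1* = 0.
Numerically: q_1* = 0, q_2* = 70.3333.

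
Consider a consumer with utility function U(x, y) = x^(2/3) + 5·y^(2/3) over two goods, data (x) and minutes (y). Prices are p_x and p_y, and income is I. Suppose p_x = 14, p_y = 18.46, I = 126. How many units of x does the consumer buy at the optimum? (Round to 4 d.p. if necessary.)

x* = 0.1235

MRS = MU_x/MU_y = (1/5)·(y/x)^(1/3). Set equal to p_x/p_y.
Hence y/x = (5·p_x/p_y)^(1/(1/3)), i.e. raised to the 3 power.
Substitute y = (y/x)·x into the budget: x* = I/(p_x + p_y·(y/x)).
Numerically y/x = 54.525421, so x* = 126/(14 + 18.46·54.525421) = 0.1235.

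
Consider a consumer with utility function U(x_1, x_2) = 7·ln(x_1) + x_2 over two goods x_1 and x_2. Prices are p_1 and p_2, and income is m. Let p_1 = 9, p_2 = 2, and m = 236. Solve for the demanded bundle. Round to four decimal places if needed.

So x_1*(p_1,p_2) = 7·p_2/p_1, independent of income; and x_2* = (m − 7·p_2)/p_2.
At the given prices: x_1* = 7·2/9 = 1.5556, and x_2* = 111.

x_1* = 1.5556, x_2* = 111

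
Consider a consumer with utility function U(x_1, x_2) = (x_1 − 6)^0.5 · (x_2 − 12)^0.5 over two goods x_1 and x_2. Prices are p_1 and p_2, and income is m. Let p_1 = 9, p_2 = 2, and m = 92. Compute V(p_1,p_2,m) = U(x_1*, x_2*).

V = 1.6499

After buying the subsistence bundle (6, 12), a share 0.5 of the remaining income goes to x_1: x_1* = 6 + 0.5·(m − 6p_1 − 12p_2)/p_1.
Discretionary income = 92 − 6·9 − 12·2 = 14; x_1* = 6 + 0.5·14/9 = 6.7778; x_2* = 12 + 0.5·14/2 = 15.5.
Utility at the optimum: U(6.7778, 15.5) = 1.6499.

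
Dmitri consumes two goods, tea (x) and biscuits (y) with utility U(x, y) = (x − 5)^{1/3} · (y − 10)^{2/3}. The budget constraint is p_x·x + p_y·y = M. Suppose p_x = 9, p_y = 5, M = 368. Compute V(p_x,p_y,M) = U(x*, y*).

Let x' = x−5, y' = y−10. MRS = (1/2)·y'/x' = p_x/p_y.
Substituting into the budget: x* = 5 + 1/3·(M − 5·p_x − 10·p_y)/p_x, and y* = 10 + 2/3·(…)/p_y.
Discretionary income = 368 − 5·9 − 10·5 = 273; x* = 5 + 1/3·273/9 = 15.1111; y* = 10 + 2/3·273/5 = 46.4.
Utility at the optimum: U(15.1111, 46.4) = 23.7502.

V = 23.7502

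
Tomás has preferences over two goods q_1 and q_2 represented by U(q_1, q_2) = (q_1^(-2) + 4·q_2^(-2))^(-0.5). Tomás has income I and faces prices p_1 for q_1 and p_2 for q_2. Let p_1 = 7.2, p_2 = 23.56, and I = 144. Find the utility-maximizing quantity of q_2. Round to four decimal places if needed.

From the CES first-order condition, (1/4)·(q_2/q_1)^(3) = p_1/p_2.
Solve for the ratio: q_2/q_1 = [4·p_1/p_2]^(1/3).
Substitute q_2 = (q_2/q_1)·q_1 into the budget: q_1* = I/(p_1 + p_2·(q_2/q_1)).
Numerically q_2/q_1 = 1.069233, so q_1* = 144/(7.2 + 23.56·1.069233) = 4.4457 and q_2* = 1.069233·4.4457 = 4.7534.

q_2* = 4.7534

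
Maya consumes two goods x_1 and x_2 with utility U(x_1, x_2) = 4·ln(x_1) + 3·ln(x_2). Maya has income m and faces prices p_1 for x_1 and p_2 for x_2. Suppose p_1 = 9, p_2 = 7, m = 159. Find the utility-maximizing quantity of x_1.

At p_1=9, p_2=7, m=159: x_1* = 4/7·159/9 = 10.0952.

x_1* = 10.0952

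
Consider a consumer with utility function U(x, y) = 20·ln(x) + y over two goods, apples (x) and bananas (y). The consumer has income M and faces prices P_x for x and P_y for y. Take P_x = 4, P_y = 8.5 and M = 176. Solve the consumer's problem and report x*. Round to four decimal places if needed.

x* = 42.5

So x*(P_x,P_y) = 20·P_y/P_x, independent of income; and y* = (M − 20·P_y)/P_y.
At the given prices: x* = 20·8.5/4 = 42.5.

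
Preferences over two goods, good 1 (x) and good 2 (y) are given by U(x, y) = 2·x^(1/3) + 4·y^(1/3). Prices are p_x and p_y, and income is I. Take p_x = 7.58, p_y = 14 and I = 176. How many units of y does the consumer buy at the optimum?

y* = 8.4914

MU_x ∝ 2·x^(-2/3), MU_y ∝ 4·y^(-2/3), so MRS = (1/2)·(y/x)^(2/3) = p_x/p_y.
Solve for the ratio: y/x = [2·p_x/p_y]^(1.5).
With the ratio pinned down, the budget gives x* = I/(p_x + p_y·(y/x)) and y* = (y/x)·x*.
Numerically y/x = 1.126826, so x* = 176/(7.58 + 14·1.126826) = 7.5357 and y* = 1.126826·7.5357 = 8.4914.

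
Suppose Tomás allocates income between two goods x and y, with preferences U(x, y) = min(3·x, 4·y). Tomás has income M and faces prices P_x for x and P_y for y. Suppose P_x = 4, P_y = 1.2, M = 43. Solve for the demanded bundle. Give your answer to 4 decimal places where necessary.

x* = 8.7755, y* = 6.5816

Leontief preferences: the optimum is at the kink where x/4 = y/3, i.e. y = (3/4)·x.
Budget: P_x·x + P_y·(3/4)·x = M, so (4·P_x + 3·P_y)·x = 4·M.
Demand: x*(P_x,P_y,M) = 4·M/(4·P_x + 3·P_y), y* = 3·M/(4·P_x + 3·P_y).
Here 4·4 + 3·1.2 = 19.6, giving x* = 8.7755 and y* = 6.5816.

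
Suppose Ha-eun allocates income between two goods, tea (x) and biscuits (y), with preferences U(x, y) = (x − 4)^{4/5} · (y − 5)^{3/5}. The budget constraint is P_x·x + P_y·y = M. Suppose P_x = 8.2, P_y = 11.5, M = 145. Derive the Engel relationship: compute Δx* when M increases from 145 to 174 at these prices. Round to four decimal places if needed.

Δx* = 2.0209

MRS = (4/3)·(y−5)/(x−4). Tangency with P_x/P_y gives y−5 = (3/4)·(P_x/P_y)·(x−4).
After buying the subsistence bundle (4, 5), a share 4/7 of the remaining income goes to x: x* = 4 + 4/7·(M − 4P_x − 5P_y)/P_x.
Discretionary income = 145 − 4·8.2 − 5·11.5 = 54.7; x* = 4 + 4/7·54.7/8.2 = 7.8118.
At M' = 174: x* = 9.8328. Change: 9.8328 − 7.8118 = 2.0209.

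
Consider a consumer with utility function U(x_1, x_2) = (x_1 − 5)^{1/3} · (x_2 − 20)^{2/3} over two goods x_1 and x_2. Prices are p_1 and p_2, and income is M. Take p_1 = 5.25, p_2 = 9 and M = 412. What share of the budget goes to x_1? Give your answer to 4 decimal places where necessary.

This is Cobb-Douglas in (x_1−5, x_2−20): tangency gives 1/3·p_2·(x_2−20) = 2/3·p_1·(x_1−5).
Substituting into the budget: x_1* = 5 + 1/3·(M − 5·p_1 − 20·p_2)/p_1, and x_2* = 20 + 2/3·(…)/p_2.
Discretionary income = 412 − 5·5.25 − 20·9 = 205.75; x_1* = 5 + 1/3·205.75/5.25 = 18.0635; x_2* = 20 + 2/3·205.75/9 = 35.2407.
Expenditure on x_1: 5.25·18.0635 = 94.8333; share = 0.2302.

share on x_1 = 0.2302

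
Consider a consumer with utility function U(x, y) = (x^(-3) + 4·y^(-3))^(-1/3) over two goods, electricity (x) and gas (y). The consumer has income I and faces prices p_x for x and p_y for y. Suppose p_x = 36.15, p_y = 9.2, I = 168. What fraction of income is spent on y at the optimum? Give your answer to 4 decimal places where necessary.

share on y = 0.3363

Substitute y = (y/x)·x into the budget: x* = I/(p_x + p_y·(y/x)).
Numerically y/x = 1.991109, so x* = 168/(36.15 + 9.2·1.991109) = 3.0844 and y* = 1.991109·3.0844 = 6.1413.
Expenditure on y: 9.2·6.1413 = 56.5001; share = 0.3363.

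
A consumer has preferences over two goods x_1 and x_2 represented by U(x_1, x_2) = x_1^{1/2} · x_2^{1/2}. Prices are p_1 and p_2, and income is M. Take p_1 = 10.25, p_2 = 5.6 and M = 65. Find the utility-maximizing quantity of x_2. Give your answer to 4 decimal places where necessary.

The MRS is x_2/x_1. Set MRS = p_1/p_2.
Rearranging, p_2·x_2 = p_1·x_1. Substituting into the budget gives p_1·x_1·(1 + 1) = M.
Demand: x_1*(p_1,p_2,M) = 0.5·M/p_1 and x_2* = 0.5·M/p_2.
At p_1=10.25, p_2=5.6, M=65: x_2* = 0.5·65/5.6 = 5.8036.

x_2* = 5.8036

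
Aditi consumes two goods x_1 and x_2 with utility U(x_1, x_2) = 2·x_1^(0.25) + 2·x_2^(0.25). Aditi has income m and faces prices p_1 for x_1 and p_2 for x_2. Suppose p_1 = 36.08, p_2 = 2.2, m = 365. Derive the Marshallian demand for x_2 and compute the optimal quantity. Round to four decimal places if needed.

x_2* = 119.051

Substitute x_2 = (x_2/x_1)·x_1 into the budget: x_1* = m/(p_1 + p_2·(x_2/x_1)).
Numerically x_2/x_1 = 41.666958, so x_1* = 365/(36.08 + 2.2·41.666958) = 2.8572 and x_2* = 41.666958·2.8572 = 119.051.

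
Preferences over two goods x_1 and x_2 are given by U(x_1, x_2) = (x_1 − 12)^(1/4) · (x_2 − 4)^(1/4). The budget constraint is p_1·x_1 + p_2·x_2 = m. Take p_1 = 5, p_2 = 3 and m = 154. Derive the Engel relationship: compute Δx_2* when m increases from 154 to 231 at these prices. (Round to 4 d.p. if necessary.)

This is Cobb-Douglas in (x_1−12, x_2−4): tangency gives 0.25·p_2·(x_2−4) = 0.25·p_1·(x_1−12).
Substituting into the budget: x_1* = 12 + 0.5·(m − 12·p_1 − 4·p_2)/p_1, and x_2* = 4 + 0.5·(…)/p_2.
Discretionary income = 154 − 12·5 − 4·3 = 82; x_2* = 4 + 0.5·82/3 = 17.6667.
At m' = 231: x_2* = 30.5. Change: 30.5 − 17.6667 = 12.8333.

Δx_2* = 12.8333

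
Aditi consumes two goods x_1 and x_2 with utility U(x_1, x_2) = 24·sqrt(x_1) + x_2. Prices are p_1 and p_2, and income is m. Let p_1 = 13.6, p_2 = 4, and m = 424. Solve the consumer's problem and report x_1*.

Set MRS = p_1/p_2: 12·x_1^(−1/2) = p_1/p_2.
Solve: √x_1 = 12·p_2/p_1, so x_1*(p_1,p_2) = (12·p_2/p_1)², and x_2* = (m − p_1·x_1*)/p_2.
Plugging in: x_1* = (12·4/13.6)² = 12.4567.

x_1* = 12.4567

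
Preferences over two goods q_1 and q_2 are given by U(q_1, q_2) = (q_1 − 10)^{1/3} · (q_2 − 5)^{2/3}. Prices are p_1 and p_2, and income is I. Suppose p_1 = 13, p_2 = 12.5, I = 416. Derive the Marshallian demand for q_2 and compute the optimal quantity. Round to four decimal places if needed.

Discretionary income = 416 − 10·13 − 5·12.5 = 223.5; q_2* = 5 + 2/3·223.5/12.5 = 16.92.

q_2* = 16.92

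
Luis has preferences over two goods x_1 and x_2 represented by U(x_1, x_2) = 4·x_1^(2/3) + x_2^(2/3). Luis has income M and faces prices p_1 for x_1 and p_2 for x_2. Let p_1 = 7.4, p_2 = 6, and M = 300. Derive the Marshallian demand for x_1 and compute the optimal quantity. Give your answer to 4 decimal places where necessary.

x_1* = 39.5994

From the CES first-order condition, 4·(x_2/x_1)^(1/3) = p_1/p_2.
Hence x_2/x_1 = ((1/4)·p_1/p_2)^(1/(1/3)), i.e. raised to the 3 power.
Substitute x_2 = (x_2/x_1)·x_1 into the budget: x_1* = M/(p_1 + p_2·(x_2/x_1)).
Numerically x_2/x_1 = 0.029313, so x_1* = 300/(7.4 + 6·0.029313) = 39.5994.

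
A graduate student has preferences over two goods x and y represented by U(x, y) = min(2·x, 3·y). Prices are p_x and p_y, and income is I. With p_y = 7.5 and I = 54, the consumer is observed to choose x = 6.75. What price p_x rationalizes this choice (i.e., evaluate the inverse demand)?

Leontief preferences: the optimum is at the kink where x/3 = y/2, i.e. y = (2/3)·x.
Budget: p_x·x + p_y·(2/3)·x = I, so (3·p_x + 2·p_y)·x = 3·I.
Demand: x*(p_x,p_y,I) = 3·I/(3·p_x + 2·p_y), y* = 2·I/(3·p_x + 2·p_y).
Set x* = 6.75 in the demand function and solve for p_x: p_x = 3.

p_x = 3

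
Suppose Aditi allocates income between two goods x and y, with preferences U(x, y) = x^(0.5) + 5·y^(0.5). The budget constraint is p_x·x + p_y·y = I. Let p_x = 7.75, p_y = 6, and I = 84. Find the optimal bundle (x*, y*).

x* = 0.3256, y* = 13.5795

From the CES first-order condition, (1/5)·(y/x)^(0.5) = p_x/p_y.
Solve for the ratio: y/x = [5·p_x/p_y]^(2).
With the ratio pinned down, the budget gives x* = I/(p_x + p_y·(y/x)) and y* = (y/x)·x*.
Numerically y/x = 41.710069, so x* = 84/(7.75 + 6·41.710069) = 0.3256 and y* = 41.710069·0.3256 = 13.5795.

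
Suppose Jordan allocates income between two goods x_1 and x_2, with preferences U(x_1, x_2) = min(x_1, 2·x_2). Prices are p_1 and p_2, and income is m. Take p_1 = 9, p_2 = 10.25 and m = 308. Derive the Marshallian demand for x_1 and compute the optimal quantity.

x_1* = 21.8053

With perfect complements, no substitution: consume in ratio x_1:x_2 = 2:1.
Budget: p_1·x_1 + p_2·(1/2)·x_1 = m, so (2·p_1 + p_2)·x_1 = 2·m.
Demand: x_1*(p_1,p_2,m) = 2·m/(2·p_1 + p_2), x_2* = m/(2·p_1 + p_2).
Here 2·9 + 10.25 = 28.25, giving x_1* = 21.8053.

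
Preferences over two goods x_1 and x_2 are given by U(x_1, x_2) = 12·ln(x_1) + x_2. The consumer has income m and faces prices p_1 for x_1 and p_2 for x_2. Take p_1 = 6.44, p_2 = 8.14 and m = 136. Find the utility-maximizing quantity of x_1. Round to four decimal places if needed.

x_1* = 15.1677

Set MRS = p_1/p_2: (12/x_1)/1 = p_1/p_2.
So x_1*(p_1,p_2) = 12·p_2/p_1, independent of income; and x_2* = (m − 12·p_2)/p_2.
At the given prices: x_1* = 12·8.14/6.44 = 15.1677.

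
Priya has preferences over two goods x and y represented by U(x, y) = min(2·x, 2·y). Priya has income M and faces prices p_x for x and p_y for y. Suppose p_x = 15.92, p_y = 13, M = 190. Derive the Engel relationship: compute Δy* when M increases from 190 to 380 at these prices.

Demand: x*(p_x,p_y,M) = 2·M/(2·p_x + 2·p_y), y* = 2·M/(2·p_x + 2·p_y).
Here 2·15.92 + 2·13 = 57.84, giving y* = 6.5698.
At M' = 380: y* = 13.1397. Change: 13.1397 − 6.5698 = 6.5698.

Δy* = 6.5698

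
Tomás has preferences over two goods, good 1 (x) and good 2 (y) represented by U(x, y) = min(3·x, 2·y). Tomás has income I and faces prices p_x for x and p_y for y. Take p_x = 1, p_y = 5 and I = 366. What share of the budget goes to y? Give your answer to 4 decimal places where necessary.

With perfect complements, no substitution: consume in ratio x:y = 2:3.
Budget: p_x·x + p_y·(3/2)·x = I, so (2·p_x + 3·p_y)·x = 2·I.
Demand: x*(p_x,p_y,I) = 2·I/(2·p_x + 3·p_y), y* = 3·I/(2·p_x + 3·p_y).
Here 2·1 + 3·5 = 17, giving x* = 43.0588 and y* = 64.5882.
Expenditure on y: 5·64.5882 = 322.9412; share = 0.8824.

share on y = 0.8824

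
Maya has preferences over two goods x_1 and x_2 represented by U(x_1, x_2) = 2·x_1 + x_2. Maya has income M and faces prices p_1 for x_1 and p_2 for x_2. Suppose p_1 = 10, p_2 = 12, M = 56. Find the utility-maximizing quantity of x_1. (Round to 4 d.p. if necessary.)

Linear utility — the consumer picks whichever good has higher MU/price: 2/10 = 0.2 vs 1/12 = 0.0833.
x_1 gives more utility per dollar, so spend all income on x_1: x_1* = M/p_1, x_2* = 0.
Numerically: x_1* = 5.6, x_2* = 0.

x_1* = 5.6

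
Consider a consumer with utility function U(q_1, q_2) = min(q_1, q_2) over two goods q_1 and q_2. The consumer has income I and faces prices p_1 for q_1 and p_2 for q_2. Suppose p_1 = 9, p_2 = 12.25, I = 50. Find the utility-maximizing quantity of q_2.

q_2* = 2.3529

With perfect complements, no substitution: consume in ratio q_1:q_2 = 1:1.
Budget: p_1·q_1 + p_2·q_1 = I, so (p_1 + p_2)·q_1 = I.
Demand: q_1*(p_1,p_2,I) = I/(p_1 + p_2), q_2* = I/(p_1 + p_2).
Here 9 + 12.25 = 21.25, giving q_2* = 2.3529.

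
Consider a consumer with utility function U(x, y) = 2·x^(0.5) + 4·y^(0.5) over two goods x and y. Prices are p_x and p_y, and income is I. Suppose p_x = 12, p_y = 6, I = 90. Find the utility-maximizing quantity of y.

y* = 13.3333

MU_x ∝ 2·x^(-0.5), MU_y ∝ 4·y^(-0.5), so MRS = (1/2)·(y/x)^(0.5) = p_x/p_y.
Hence y/x = (2·p_x/p_y)^(1/(0.5)), i.e. raised to the 2 power.
With the ratio pinned down, the budget gives x* = I/(p_x + p_y·(y/x)) and y* = (y/x)·x*.
Numerically y/x = 16, so x* = 90/(12 + 6·16) = 0.8333 and y* = 16·0.8333 = 13.3333.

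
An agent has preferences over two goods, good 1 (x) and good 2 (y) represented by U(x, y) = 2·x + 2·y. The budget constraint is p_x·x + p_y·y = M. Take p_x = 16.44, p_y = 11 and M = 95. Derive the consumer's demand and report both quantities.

x* = 0, y* = 8.6364

Linear utility — the consumer picks whichever good has higher MU/price: 2/16.44 = 0.1217 vs 2/11 = 0.1818.
y gives more utility per dollar, so spend all income on y: y* = M/p_y, x* = 0.
Numerically: x* = 0, y* = 8.6364.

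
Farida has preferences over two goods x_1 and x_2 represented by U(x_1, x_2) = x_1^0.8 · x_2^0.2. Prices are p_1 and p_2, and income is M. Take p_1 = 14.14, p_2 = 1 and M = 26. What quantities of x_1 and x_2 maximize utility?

The MRS is 4·x_2/x_1. Set MRS = p_1/p_2.
So 0.8·p_2·x_2 = 0.2·p_1·x_1; combined with the budget, a share 0.8 of income goes to x_1.
Demand: x_1*(p_1,p_2,M) = 0.8·M/p_1 and x_2* = 0.2·M/p_2.
At p_1=14.14, p_2=1, M=26: x_1* = 0.8·26/14.14 = 1.471, x_2* = 5.2.

x_1* = 1.471, x_2* = 5.2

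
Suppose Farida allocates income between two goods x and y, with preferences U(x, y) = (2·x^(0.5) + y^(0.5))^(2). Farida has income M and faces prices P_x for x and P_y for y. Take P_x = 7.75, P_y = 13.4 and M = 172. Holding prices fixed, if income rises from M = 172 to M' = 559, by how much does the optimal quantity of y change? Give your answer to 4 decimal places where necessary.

MU_x ∝ 2·x^(-0.5), MU_y ∝ y^(-0.5), so MRS = 2·(y/x)^(0.5) = P_x/P_y.
Solve for the ratio: y/x = [(1/2)·P_x/P_y]^(2).
With the ratio pinned down, the budget gives x* = M/(P_x + P_y·(y/x)) and y* = (y/x)·x*.
Numerically y/x = 0.083625, so x* = 172/(7.75 + 13.4·0.083625) = 19.39 and y* = 0.083625·19.39 = 1.6215.
At M' = 559: y* = 5.2698. Change: 5.2698 − 1.6215 = 3.6483.

Δy* = 3.6483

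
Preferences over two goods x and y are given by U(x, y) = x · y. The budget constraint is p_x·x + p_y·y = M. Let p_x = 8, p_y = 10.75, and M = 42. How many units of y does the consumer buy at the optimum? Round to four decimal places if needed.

Tangency: MRS = y/x = p_x/p_y.
Rearranging, p_y·y = p_x·x. Substituting into the budget gives p_x·x·(1 + 1) = M.
Demand: x*(p_x,p_y,M) = 0.5·M/p_x and y* = 0.5·M/p_y.
At p_x=8, p_y=10.75, M=42: y* = 0.5·42/10.75 = 1.9535.

y* = 1.9535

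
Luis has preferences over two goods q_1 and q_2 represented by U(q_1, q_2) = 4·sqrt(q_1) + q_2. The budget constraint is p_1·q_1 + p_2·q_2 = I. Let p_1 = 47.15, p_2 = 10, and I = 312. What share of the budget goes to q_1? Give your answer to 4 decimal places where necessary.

share on q_1 = 0.0272

Set MRS = p_1/p_2: 2·q_1^(−1/2) = p_1/p_2.
Solve: √q_1 = 2·p_2/p_1, so q_1*(p_1,p_2) = (2·p_2/p_1)², and q_2* = (I − p_1·q_1*)/p_2.
Plugging in: q_1* = (2·10/47.15)² = 0.1799, q_2* = 30.3516.
Expenditure on q_1: 47.15·0.1799 = 8.4836; share = 0.0272.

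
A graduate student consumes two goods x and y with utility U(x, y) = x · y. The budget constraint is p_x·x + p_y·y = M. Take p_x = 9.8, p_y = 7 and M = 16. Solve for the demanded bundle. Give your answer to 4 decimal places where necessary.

x* = 0.8163, y* = 1.1429

At p_x=9.8, p_y=7, M=16: x* = 0.5·16/9.8 = 0.8163, y* = 1.1429.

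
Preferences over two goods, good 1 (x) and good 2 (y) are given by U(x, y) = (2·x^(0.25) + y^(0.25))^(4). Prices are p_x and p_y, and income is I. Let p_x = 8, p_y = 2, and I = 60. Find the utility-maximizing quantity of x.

x* = 4.6013

Numerically y/x = 2.519842, so x* = 60/(8 + 2·2.519842) = 4.6013.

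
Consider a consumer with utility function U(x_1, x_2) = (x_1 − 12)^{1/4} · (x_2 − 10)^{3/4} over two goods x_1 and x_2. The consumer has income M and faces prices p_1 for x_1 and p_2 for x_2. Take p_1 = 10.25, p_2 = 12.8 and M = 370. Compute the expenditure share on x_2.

share on x_2 = 0.5872

MRS = (1/3)·(x_2−10)/(x_1−12). Tangency with p_1/p_2 gives x_2−10 = 3·(p_1/p_2)·(x_1−12).
After buying the subsistence bundle (12, 10), a share 0.25 of the remaining income goes to x_1: x_1* = 12 + 0.25·(M − 12p_1 − 10p_2)/p_1.
Discretionary income = 370 − 12·10.25 − 10·12.8 = 119; x_1* = 12 + 0.25·119/10.25 = 14.9024; x_2* = 10 + 0.75·119/12.8 = 16.9727.
Expenditure on x_2: 12.8·16.9727 = 217.25; share = 0.5872.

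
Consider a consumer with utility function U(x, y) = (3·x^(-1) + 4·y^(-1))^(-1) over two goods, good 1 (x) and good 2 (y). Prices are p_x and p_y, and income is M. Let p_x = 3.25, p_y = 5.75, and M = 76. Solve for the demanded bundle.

x* = 9.2214, y* = 8.0053

With the ratio pinned down, the budget gives x* = M/(p_x + p_y·(y/x)) and y* = (y/x)·x*.
Numerically y/x = 0.868115, so x* = 76/(3.25 + 5.75·0.868115) = 9.2214 and y* = 0.868115·9.2214 = 8.0053.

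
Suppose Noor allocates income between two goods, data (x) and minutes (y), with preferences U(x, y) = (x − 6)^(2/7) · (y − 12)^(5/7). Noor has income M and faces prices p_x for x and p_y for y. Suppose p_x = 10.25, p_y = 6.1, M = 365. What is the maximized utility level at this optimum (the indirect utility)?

V = 17.8954

MRS = (2/5)·(y−12)/(x−6). Tangency with p_x/p_y gives y−12 = (5/2)·(p_x/p_y)·(x−6).
Substituting into the budget: x* = 6 + 2/7·(M − 6·p_x − 12·p_y)/p_x, and y* = 12 + 5/7·(…)/p_y.
Discretionary income = 365 − 6·10.25 − 12·6.1 = 230.3; x* = 6 + 2/7·230.3/10.25 = 12.4195; y* = 12 + 5/7·230.3/6.1 = 38.9672.
Utility at the optimum: U(12.4195, 38.9672) = 17.8954.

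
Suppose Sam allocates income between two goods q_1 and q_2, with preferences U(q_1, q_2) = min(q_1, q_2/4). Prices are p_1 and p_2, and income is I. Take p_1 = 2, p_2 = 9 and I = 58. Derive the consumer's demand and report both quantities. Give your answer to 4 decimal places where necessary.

q_1* = 1.5263, q_2* = 6.1053

With perfect complements, no substitution: consume in ratio q_1:q_2 = 1:4.
Budget: p_1·q_1 + p_2·4·q_1 = I, so (p_1 + 4·p_2)·q_1 = I.
Demand: q_1*(p_1,p_2,I) = I/(p_1 + 4·p_2), q_2* = 4·I/(p_1 + 4·p_2).
Here 2 + 4·9 = 38, giving q_1* = 1.5263 and q_2* = 6.1053.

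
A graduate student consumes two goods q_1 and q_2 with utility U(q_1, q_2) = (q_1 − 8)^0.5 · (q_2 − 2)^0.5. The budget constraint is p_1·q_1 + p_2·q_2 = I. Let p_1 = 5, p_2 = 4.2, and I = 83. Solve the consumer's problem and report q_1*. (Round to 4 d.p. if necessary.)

This is Cobb-Douglas in (q_1−8, q_2−2): tangency gives 0.5·p_2·(q_2−2) = 0.5·p_1·(q_1−8).
After buying the subsistence bundle (8, 2), a share 0.5 of the remaining income goes to q_1: q_1* = 8 + 0.5·(I − 8p_1 − 2p_2)/p_1.
Discretionary income = 83 − 8·5 − 2·4.2 = 34.6; q_1* = 8 + 0.5·34.6/5 = 11.46.

q_1* = 11.46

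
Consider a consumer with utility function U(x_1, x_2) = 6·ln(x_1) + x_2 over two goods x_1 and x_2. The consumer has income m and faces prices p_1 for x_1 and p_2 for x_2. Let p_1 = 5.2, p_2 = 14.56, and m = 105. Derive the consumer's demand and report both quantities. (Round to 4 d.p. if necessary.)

x_1* = 16.8, x_2* = 1.2115

Set MRS = p_1/p_2: (6/x_1)/1 = p_1/p_2.
So x_1*(p_1,p_2) = 6·p_2/p_1, independent of income; and x_2* = (m − 6·p_2)/p_2.
At the given prices: x_1* = 6·14.56/5.2 = 16.8, and x_2* = 1.2115.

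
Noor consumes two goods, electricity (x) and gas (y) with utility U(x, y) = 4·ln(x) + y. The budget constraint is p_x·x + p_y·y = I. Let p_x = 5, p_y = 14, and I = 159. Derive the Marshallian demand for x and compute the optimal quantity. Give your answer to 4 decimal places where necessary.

MU_x = 4/x, MU_y = 1. Tangency: 4/x = p_x/p_y.
So x*(p_x,p_y) = 4·p_y/p_x, independent of income; and y* = (I − 4·p_y)/p_y.
At the given prices: x* = 4·14/5 = 11.2.

x* = 11.2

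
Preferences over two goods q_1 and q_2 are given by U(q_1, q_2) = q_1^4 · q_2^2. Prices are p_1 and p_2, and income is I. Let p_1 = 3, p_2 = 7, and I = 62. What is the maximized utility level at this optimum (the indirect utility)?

At p_1=3, p_2=7, I=62: q_1* = 2/3·62/3 = 13.7778, q_2* = 2.9524.
Utility at the optimum: U(13.7778, 2.9524) = 314095.3395.

V = 314095.3395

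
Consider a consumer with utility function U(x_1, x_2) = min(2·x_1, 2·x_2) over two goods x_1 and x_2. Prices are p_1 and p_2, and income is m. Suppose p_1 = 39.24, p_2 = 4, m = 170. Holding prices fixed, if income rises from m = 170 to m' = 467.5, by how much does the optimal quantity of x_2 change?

Δx_2* = 6.8802

Leontief preferences: the optimum is at the kink where x_1/2 = x_2/2, i.e. x_2 = x_1.
Budget: p_1·x_1 + p_2·x_1 = m, so (2·p_1 + 2·p_2)·x_1 = 2·m.
Demand: x_1*(p_1,p_2,m) = 2·m/(2·p_1 + 2·p_2), x_2* = 2·m/(2·p_1 + 2·p_2).
Here 2·39.24 + 2·4 = 86.48, giving x_2* = 3.9315.
At m' = 467.5: x_2* = 10.8117. Change: 10.8117 − 3.9315 = 6.8802.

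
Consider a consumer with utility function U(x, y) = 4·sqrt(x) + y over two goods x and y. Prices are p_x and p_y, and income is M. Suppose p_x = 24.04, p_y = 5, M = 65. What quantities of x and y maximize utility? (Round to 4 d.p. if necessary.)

x* = 0.173, y* = 12.1681

MU_x = 2/√x, MU_y = 1. Tangency: 2/√x = p_x/p_y.
Thus x* = (2·p_y/p_x)² — independent of M — with the rest of income spent on y.
Plugging in: x* = (2·5/24.04)² = 0.173, y* = 12.1681.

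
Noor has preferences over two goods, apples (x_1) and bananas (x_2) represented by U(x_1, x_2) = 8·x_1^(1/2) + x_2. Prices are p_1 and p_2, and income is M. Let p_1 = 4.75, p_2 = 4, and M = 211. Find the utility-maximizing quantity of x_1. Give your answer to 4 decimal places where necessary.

MU_x_1 = 4/√x_1, MU_x_2 = 1. Tangency: 4/√x_1 = p_1/p_2.
Thus x_1* = (4·p_2/p_1)² — independent of M — with the rest of income spent on x_2.
Plugging in: x_1* = (4·4/4.75)² = 11.3463.

x_1* = 11.3463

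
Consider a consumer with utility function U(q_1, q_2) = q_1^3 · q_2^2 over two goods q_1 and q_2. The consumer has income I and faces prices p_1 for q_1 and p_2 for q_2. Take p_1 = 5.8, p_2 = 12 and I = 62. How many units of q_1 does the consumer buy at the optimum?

q_1* = 6.4138

The MRS is (3/2)·q_2/q_1. Set MRS = p_1/p_2.
So 3·p_2·q_2 = 2·p_1·q_1; combined with the budget, a share 0.6 of income goes to q_1.
Demand: q_1*(p_1,p_2,I) = 0.6·I/p_1 and q_2* = 0.4·I/p_2.
At p_1=5.8, p_2=12, I=62: q_1* = 0.6·62/5.8 = 6.4138.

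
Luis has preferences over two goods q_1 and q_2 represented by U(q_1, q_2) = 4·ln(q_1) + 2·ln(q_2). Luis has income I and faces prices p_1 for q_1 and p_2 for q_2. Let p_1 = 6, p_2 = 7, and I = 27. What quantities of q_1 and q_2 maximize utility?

MU_q_1/MU_q_2 = (4·q_2)/(2·q_1); tangency sets this equal to p_1/p_2.
So 4·p_2·q_2 = 2·p_1·q_1; combined with the budget, a share 2/3 of income goes to q_1.
Demand: q_1*(p_1,p_2,I) = 2/3·I/p_1 and q_2* = 1/3·I/p_2.
At p_1=6, p_2=7, I=27: q_1* = 2/3·27/6 = 3, q_2* = 1.2857.

q_1* = 3, q_2* = 1.2857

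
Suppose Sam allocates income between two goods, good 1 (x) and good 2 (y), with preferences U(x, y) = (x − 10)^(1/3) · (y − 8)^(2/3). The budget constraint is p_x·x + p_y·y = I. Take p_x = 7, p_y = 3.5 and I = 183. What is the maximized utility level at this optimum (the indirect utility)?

This is Cobb-Douglas in (x−10, y−8): tangency gives 1/3·p_y·(y−8) = 2/3·p_x·(x−10).
After buying the subsistence bundle (10, 8), a share 1/3 of the remaining income goes to x: x* = 10 + 1/3·(I − 10p_x − 8p_y)/p_x.
Discretionary income = 183 − 10·7 − 8·3.5 = 85; x* = 10 + 1/3·85/7 = 14.0476; y* = 8 + 2/3·85/3.5 = 24.1905.
Utility at the optimum: U(14.0476, 24.1905) = 10.1994.

V = 10.1994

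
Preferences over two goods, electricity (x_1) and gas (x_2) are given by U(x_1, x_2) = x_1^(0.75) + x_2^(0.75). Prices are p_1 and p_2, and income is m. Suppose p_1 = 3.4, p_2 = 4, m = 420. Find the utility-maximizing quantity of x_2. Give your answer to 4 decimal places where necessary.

x_2* = 39.9493

Numerically x_2/x_1 = 0.522006, so x_1* = 420/(3.4 + 4·0.522006) = 76.5303 and x_2* = 0.522006·76.5303 = 39.9493.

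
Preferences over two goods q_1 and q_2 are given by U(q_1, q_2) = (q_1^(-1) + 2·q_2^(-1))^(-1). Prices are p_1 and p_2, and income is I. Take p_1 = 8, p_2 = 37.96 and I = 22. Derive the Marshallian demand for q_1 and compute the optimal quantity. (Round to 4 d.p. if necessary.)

From the CES first-order condition, (1/2)·(q_2/q_1)^(2) = p_1/p_2.
Hence q_2/q_1 = (2·p_1/p_2)^(1/(2)), i.e. raised to the 0.5 power.
Substitute q_2 = (q_2/q_1)·q_1 into the budget: q_1* = I/(p_1 + p_2·(q_2/q_1)).
Numerically q_2/q_1 = 0.649227, so q_1* = 22/(8 + 37.96·0.649227) = 0.6739.

q_1* = 0.6739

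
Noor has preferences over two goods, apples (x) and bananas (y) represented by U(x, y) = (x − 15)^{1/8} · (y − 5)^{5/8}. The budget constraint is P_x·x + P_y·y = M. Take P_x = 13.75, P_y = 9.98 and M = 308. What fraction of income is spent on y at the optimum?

This is Cobb-Douglas in (x−15, y−5): tangency gives 0.125·P_y·(y−5) = 0.625·P_x·(x−15).
Substituting into the budget: x* = 15 + 1/6·(M − 15·P_x − 5·P_y)/P_x, and y* = 5 + 5/6·(…)/P_y.
Discretionary income = 308 − 15·13.75 − 5·9.98 = 51.85; x* = 15 + 1/6·51.85/13.75 = 15.6285; y* = 5 + 5/6·51.85/9.98 = 9.3295.
Expenditure on y: 9.98·9.3295 = 93.1083; share = 0.3023.

share on y = 0.3023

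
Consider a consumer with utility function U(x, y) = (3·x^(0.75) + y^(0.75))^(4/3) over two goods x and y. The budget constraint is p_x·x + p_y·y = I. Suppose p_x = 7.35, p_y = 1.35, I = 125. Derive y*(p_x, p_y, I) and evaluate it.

Substitute y = (y/x)·x into the budget: x* = I/(p_x + p_y·(y/x)).
Numerically y/x = 10.84749, so x* = 125/(7.35 + 1.35·10.84749) = 5.6833 and y* = 10.84749·5.6833 = 61.65.

y* = 61.65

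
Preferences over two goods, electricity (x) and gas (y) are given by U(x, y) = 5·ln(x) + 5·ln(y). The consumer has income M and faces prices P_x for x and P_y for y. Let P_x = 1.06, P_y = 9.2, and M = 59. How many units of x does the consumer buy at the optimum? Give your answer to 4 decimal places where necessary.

Tangency: MRS = y/x = P_x/P_y.
So 5·P_y·y = 5·P_x·x; combined with the budget, a share 0.5 of income goes to x.
Demand: x*(P_x,P_y,M) = 0.5·M/P_x and y* = 0.5·M/P_y.
At P_x=1.06, P_y=9.2, M=59: x* = 0.5·59/1.06 = 27.8302.

x* = 27.8302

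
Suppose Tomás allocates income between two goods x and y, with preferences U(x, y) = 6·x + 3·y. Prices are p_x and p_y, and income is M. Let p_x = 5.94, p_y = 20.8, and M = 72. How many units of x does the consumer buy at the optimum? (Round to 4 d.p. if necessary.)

x* = 12.1212

Linear utility — the consumer picks whichever good has higher MU/price: 6/5.94 = 1.0101 vs 3/20.8 = 0.1442.
x gives more utility per dollar, so spend all income on x: x* = M/p_x, y* = 0.
Numerically: x* = 12.1212, y* = 0.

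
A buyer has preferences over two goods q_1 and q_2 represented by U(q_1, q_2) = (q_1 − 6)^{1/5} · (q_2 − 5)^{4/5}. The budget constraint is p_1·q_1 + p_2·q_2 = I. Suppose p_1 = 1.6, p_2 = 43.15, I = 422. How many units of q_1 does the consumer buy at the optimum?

q_1* = 30.5813

This is Cobb-Douglas in (q_1−6, q_2−5): tangency gives 0.2·p_2·(q_2−5) = 0.8·p_1·(q_1−6).
Substituting into the budget: q_1* = 6 + 0.2·(I − 6·p_1 − 5·p_2)/p_1, and q_2* = 5 + 0.8·(…)/p_2.
Discretionary income = 422 − 6·1.6 − 5·43.15 = 196.65; q_1* = 6 + 0.2·196.65/1.6 = 30.5813.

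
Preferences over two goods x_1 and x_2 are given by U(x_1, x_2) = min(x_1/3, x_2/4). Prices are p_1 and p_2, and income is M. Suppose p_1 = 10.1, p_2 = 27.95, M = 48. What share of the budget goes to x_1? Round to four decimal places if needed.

share on x_1 = 0.2132

Leontief preferences: the optimum is at the kink where x_1/3 = x_2/4, i.e. x_2 = (4/3)·x_1.
Budget: p_1·x_1 + p_2·(4/3)·x_1 = M, so (3·p_1 + 4·p_2)·x_1 = 3·M.
Demand: x_1*(p_1,p_2,M) = 3·M/(3·p_1 + 4·p_2), x_2* = 4·M/(3·p_1 + 4·p_2).
Here 3·10.1 + 4·27.95 = 142.1, giving x_1* = 1.0134 and x_2* = 1.3512.
Expenditure on x_1: 10.1·1.0134 = 10.235; share = 0.2132.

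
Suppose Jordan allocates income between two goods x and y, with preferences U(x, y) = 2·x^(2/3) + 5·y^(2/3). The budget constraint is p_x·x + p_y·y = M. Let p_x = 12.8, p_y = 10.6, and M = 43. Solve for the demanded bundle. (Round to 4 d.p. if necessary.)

MRS = MU_x/MU_y = (2/5)·(y/x)^(1/3). Set equal to p_x/p_y.
Solve for the ratio: y/x = [(5/2)·p_x/p_y]^(3).
Substitute y = (y/x)·x into the budget: x* = M/(p_x + p_y·(y/x)).
Numerically y/x = 27.512645, so x* = 43/(12.8 + 10.6·27.512645) = 0.1412 and y* = 27.512645·0.1412 = 3.886.

x* = 0.1412, y* = 3.886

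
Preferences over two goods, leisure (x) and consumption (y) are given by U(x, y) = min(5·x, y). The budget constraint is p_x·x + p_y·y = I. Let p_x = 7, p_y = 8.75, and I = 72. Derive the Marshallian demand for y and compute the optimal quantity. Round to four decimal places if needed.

y* = 7.0936

With perfect complements, no substitution: consume in ratio x:y = 1:5.
Budget: p_x·x + p_y·5·x = I, so (p_x + 5·p_y)·x = I.
Demand: x*(p_x,p_y,I) = I/(p_x + 5·p_y), y* = 5·I/(p_x + 5·p_y).
Here 7 + 5·8.75 = 50.75, giving y* = 7.0936.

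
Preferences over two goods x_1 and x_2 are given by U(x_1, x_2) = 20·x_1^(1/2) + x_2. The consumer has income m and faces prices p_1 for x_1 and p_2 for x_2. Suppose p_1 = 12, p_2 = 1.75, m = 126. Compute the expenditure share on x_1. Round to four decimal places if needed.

Plugging in: x_1* = (10·1.75/12)² = 2.1267, x_2* = 57.4167.
Expenditure on x_1: 12·2.1267 = 25.5208; share = 0.2025.

share on x_1 = 0.2025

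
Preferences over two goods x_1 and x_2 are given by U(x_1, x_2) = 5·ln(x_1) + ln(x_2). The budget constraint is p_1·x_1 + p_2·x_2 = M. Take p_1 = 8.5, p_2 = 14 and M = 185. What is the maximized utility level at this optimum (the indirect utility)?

Tangency: MRS = 5·x_2/x_1 = p_1/p_2.
Rearranging, p_2·x_2 = (1/5)·p_1·x_1. Substituting into the budget gives p_1·x_1·(1 + (1/5)) = M.
Demand: x_1*(p_1,p_2,M) = 5/6·M/p_1 and x_2* = 1/6·M/p_2.
At p_1=8.5, p_2=14, M=185: x_1* = 5/6·185/8.5 = 18.1373, x_2* = 2.2024.
Utility at the optimum: U(18.1373, 2.2024) = 15.2794.

V = 15.2794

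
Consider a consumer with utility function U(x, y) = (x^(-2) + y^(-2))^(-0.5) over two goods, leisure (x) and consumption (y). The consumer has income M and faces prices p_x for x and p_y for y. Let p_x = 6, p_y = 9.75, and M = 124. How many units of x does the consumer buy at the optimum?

x* = 8.6755

MU_x ∝ x^(-3), MU_y ∝ y^(-3), so MRS = (y/x)^(3) = p_x/p_y.
Hence y/x = (p_x/p_y)^(1/(3)), i.e. raised to the 1/3 power.
Substitute y = (y/x)·x into the budget: x* = M/(p_x + p_y·(y/x)).
Numerically y/x = 0.850581, so x* = 124/(6 + 9.75·0.850581) = 8.6755.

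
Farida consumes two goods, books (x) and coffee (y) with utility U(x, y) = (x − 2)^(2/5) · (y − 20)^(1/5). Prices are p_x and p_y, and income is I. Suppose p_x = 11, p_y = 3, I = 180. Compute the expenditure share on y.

Let x' = x−2, y' = y−20. MRS = 2·y'/x' = p_x/p_y.
After buying the subsistence bundle (2, 20), a share 2/3 of the remaining income goes to x: x* = 2 + 2/3·(I − 2p_x − 20p_y)/p_x.
Discretionary income = 180 − 2·11 − 20·3 = 98; x* = 2 + 2/3·98/11 = 7.9394; y* = 20 + 1/3·98/3 = 30.8889.
Expenditure on y: 3·30.8889 = 92.6667; share = 0.5148.

share on y = 0.5148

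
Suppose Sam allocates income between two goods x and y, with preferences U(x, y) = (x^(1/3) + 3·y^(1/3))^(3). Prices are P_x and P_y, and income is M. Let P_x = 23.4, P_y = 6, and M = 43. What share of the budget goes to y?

MRS = MU_x/MU_y = (1/3)·(y/x)^(2/3). Set equal to P_x/P_y.
Hence y/x = (3·P_x/P_y)^(1/(2/3)), i.e. raised to the 1.5 power.
With the ratio pinned down, the budget gives x* = M/(P_x + P_y·(y/x)) and y* = (y/x)·x*.
Numerically y/x = 40.020157, so x* = 43/(23.4 + 6·40.020157) = 0.1632 and y* = 40.020157·0.1632 = 6.5303.
Expenditure on y: 6·6.5303 = 39.1817; share = 0.9112.

share on y = 0.9112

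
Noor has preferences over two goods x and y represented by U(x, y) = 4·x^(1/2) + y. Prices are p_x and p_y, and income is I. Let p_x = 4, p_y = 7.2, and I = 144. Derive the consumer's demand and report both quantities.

MU_x = 2/√x, MU_y = 1. Tangency: 2/√x = p_x/p_y.
Thus x* = (2·p_y/p_x)² — independent of I — with the rest of income spent on y.
Plugging in: x* = (2·7.2/4)² = 12.96, y* = 12.8.

x* = 12.96, y* = 12.8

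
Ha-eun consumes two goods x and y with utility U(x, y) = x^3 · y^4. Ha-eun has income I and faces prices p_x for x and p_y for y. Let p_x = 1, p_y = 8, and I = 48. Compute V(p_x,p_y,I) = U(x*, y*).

V = 1202946.0849

MU_x/MU_y = (3·y)/(4·x); tangency sets this equal to p_x/p_y.
Rearranging, p_y·y = (4/3)·p_x·x. Substituting into the budget gives p_x·x·(1 + (4/3)) = I.
Demand: x*(p_x,p_y,I) = 3/7·I/p_x and y* = 4/7·I/p_y.
At p_x=1, p_y=8, I=48: x* = 3/7·48/1 = 20.5714, y* = 3.4286.
Utility at the optimum: U(20.5714, 3.4286) = 1202946.0849.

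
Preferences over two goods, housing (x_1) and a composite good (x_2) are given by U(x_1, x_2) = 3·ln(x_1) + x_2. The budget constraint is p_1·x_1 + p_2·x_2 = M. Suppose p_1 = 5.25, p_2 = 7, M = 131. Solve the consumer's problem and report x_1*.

MU_x_1 = 3/x_1, MU_x_2 = 1. Tangency: 3/x_1 = p_1/p_2.
So x_1*(p_1,p_2) = 3·p_2/p_1, independent of income; and x_2* = (M − 3·p_2)/p_2.
At the given prices: x_1* = 3·7/5.25 = 4.

x_1* = 4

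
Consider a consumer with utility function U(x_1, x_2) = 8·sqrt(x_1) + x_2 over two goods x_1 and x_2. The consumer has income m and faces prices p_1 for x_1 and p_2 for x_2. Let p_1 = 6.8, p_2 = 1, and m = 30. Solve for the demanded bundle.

x_1* = 0.346, x_2* = 27.6471

Thus x_1* = (4·p_2/p_1)² — independent of m — with the rest of income spent on x_2.
Plugging in: x_1* = (4·1/6.8)² = 0.346, x_2* = 27.6471.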